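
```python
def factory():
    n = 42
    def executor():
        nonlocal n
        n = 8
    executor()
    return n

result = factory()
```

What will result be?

Step 1: factory() sets n = 42.
Step 2: executor() uses nonlocal to reassign n = 8.
Step 3: result = 8

The answer is 8.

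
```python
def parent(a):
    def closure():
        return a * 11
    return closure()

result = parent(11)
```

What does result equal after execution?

Step 1: parent(11) binds parameter a = 11.
Step 2: closure() accesses a = 11 from enclosing scope.
Step 3: result = 11 * 11 = 121

The answer is 121.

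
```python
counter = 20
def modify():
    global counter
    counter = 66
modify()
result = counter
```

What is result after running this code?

Step 1: counter = 20 globally.
Step 2: modify() declares global counter and sets it to 66.
Step 3: After modify(), global counter = 66. result = 66

The answer is 66.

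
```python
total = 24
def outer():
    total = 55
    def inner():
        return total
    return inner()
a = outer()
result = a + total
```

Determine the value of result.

Step 1: outer() has local total = 55. inner() reads from enclosing.
Step 2: outer() returns 55. Global total = 24 unchanged.
Step 3: result = 55 + 24 = 79

The answer is 79.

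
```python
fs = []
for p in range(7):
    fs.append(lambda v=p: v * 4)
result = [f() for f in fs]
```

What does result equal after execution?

Step 1: Default arg v=p captures p at each iteration.
Step 2: fs[k] has v defaulting to k, returns k * 4.
Step 3: result = [0, 4, 8, 12, 16, 20, 24]

The answer is [0, 4, 8, 12, 16, 20, 24].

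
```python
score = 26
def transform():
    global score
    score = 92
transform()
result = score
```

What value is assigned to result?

Step 1: score = 26 globally.
Step 2: transform() declares global score and sets it to 92.
Step 3: After transform(), global score = 92. result = 92

The answer is 92.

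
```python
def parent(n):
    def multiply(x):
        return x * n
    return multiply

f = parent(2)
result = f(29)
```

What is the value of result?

Step 1: parent(2) returns multiply closure with n = 2.
Step 2: f(29) computes 29 * 2 = 58.
Step 3: result = 58

The answer is 58.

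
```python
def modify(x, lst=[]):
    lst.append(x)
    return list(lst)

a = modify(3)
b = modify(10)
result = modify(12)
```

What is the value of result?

Step 1: Default list is shared. list() creates copies for return values.
Step 2: Internal list grows: [3] -> [3, 10] -> [3, 10, 12].
Step 3: result = [3, 10, 12]

The answer is [3, 10, 12].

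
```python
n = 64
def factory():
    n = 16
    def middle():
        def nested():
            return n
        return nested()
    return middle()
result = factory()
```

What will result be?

Step 1: factory() defines n = 16. middle() and nested() have no local n.
Step 2: nested() checks local (none), enclosing middle() (none), enclosing factory() and finds n = 16.
Step 3: result = 16

The answer is 16.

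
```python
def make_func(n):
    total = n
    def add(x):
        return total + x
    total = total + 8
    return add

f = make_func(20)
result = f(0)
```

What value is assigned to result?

Step 1: make_func(20) sets total = 20, then total = 20 + 8 = 28.
Step 2: Closures capture by reference, so add sees total = 28.
Step 3: f(0) returns 28 + 0 = 28

The answer is 28.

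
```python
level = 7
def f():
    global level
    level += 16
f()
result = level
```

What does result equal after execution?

Step 1: level = 7 globally.
Step 2: f() modifies global level: level += 16 = 23.
Step 3: result = 23

The answer is 23.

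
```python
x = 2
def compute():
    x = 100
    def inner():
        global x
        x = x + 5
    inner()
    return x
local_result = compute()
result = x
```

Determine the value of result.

Step 1: Global x = 2. compute() creates local x = 100.
Step 2: inner() declares global x and adds 5: global x = 2 + 5 = 7.
Step 3: compute() returns its local x = 100 (unaffected by inner).
Step 4: result = global x = 7

The answer is 7.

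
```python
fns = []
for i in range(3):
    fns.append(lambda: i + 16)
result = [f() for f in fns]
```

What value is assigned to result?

Step 1: All lambdas capture i by reference. After the loop, i = 2.
Step 2: Each call returns 2 + 16 = 18.
Step 3: result = [18, 18, 18]

The answer is [18, 18, 18].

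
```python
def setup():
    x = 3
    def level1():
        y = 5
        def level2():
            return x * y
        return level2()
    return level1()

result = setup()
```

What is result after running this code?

Step 1: x = 3 in setup. y = 5 in level1.
Step 2: level2() reads x = 3 and y = 5 from enclosing scopes.
Step 3: result = 3 * 5 = 15

The answer is 15.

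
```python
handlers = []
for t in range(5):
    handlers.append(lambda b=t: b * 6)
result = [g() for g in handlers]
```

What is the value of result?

Step 1: Default arg b=t captures t at each iteration.
Step 2: handlers[k] has b defaulting to k, returns k * 6.
Step 3: result = [0, 6, 12, 18, 24]

The answer is [0, 6, 12, 18, 24].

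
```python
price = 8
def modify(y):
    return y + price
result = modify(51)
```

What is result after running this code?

Step 1: price = 8 is defined globally.
Step 2: modify(51) uses parameter y = 51 and looks up price from global scope = 8.
Step 3: result = 51 + 8 = 59

The answer is 59.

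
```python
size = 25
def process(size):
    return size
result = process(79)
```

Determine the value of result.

Step 1: Global size = 25.
Step 2: process(79) takes parameter size = 79, which shadows the global.
Step 3: result = 79

The answer is 79.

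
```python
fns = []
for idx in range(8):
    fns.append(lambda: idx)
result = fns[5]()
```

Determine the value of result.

Step 1: The loop creates 8 lambdas, all referencing the same variable idx.
Step 2: After the loop, idx = 7 (final value).
Step 3: fns[5]() looks up idx at call time and finds 7. This is the late binding gotcha. result = 7

The answer is 7.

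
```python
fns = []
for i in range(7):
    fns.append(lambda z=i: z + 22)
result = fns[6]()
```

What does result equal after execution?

Step 1: Default argument z=i captures i's value at definition time.
Step 2: fns[6] was defined when i = 6, so z defaults to 6.
Step 3: result = 6 + 22 = 28 (default arg fixes the late binding issue)

The answer is 28.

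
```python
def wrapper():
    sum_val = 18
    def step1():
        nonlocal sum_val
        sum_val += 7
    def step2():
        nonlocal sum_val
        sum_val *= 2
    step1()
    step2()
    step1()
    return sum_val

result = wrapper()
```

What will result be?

Step 1: sum_val = 18.
Step 2: step1(): sum_val = 18 + 7 = 25.
Step 3: step2(): sum_val = 25 * 2 = 50.
Step 4: step1(): sum_val = 50 + 7 = 57. result = 57

The answer is 57.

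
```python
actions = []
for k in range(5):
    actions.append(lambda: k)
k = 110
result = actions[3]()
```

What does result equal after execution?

Step 1: Lambdas capture the variable k by reference, not by value.
Step 2: After the loop, k is reassigned to 110.
Step 3: actions[3]() looks up the current k = 110. result = 110

The answer is 110.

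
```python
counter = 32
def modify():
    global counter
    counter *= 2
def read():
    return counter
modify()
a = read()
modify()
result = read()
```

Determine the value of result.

Step 1: counter = 32.
Step 2: First modify(): counter = 32 * 2 = 64.
Step 3: Second modify(): counter = 64 * 2 = 128.
Step 4: read() returns 128

The answer is 128.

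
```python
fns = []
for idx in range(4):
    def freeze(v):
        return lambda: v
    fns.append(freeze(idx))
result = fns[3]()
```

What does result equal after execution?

Step 1: freeze(idx) creates a new scope capturing v = idx at call time.
Step 2: fns[3] = freeze(3), so its lambda captures v = 3.
Step 3: result = 3 (closure factory fixes late binding)

The answer is 3.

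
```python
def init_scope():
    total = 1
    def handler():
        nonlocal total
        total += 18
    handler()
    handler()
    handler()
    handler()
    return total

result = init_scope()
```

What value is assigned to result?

Step 1: total starts at 1.
Step 2: handler() is called 4 times, each adding 18.
Step 3: total = 1 + 18 * 4 = 73

The answer is 73.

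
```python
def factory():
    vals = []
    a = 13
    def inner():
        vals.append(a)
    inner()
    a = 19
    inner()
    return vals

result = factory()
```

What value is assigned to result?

Step 1: a = 13. inner() appends current a to vals.
Step 2: First inner(): appends 13. Then a = 19.
Step 3: Second inner(): appends 19 (closure sees updated a). result = [13, 19]

The answer is [13, 19].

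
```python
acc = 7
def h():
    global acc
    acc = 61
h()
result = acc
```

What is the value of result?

Step 1: acc = 7 globally.
Step 2: h() declares global acc and sets it to 61.
Step 3: After h(), global acc = 61. result = 61

The answer is 61.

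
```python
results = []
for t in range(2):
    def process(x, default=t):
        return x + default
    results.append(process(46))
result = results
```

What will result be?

Step 1: Default argument default=t is evaluated at function definition time.
Step 2: Each iteration creates process with default = current t value.
Step 3: process(46) returns 46 + default. results = [46, 47]

The answer is [46, 47].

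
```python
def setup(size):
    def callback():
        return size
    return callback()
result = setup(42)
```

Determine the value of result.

Step 1: setup(42) binds parameter size = 42.
Step 2: callback() looks up size in enclosing scope and finds the parameter size = 42.
Step 3: result = 42

The answer is 42.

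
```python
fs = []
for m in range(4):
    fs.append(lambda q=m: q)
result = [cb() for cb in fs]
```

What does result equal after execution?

Step 1: Default arg q=m captures m at each iteration.
Step 2: Each lambda has its own default: 0, 1, ..., 3.
Step 3: result = [0, 1, 2, 3]

The answer is [0, 1, 2, 3].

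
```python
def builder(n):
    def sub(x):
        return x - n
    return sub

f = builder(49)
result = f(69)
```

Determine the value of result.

Step 1: builder(49) creates a closure capturing n = 49.
Step 2: f(69) computes 69 - 49 = 20.
Step 3: result = 20

The answer is 20.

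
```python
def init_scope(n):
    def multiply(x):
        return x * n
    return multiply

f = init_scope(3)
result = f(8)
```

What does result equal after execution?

Step 1: init_scope(3) returns multiply closure with n = 3.
Step 2: f(8) computes 8 * 3 = 24.
Step 3: result = 24

The answer is 24.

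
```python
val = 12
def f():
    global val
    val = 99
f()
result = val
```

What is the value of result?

Step 1: val = 12 globally.
Step 2: f() declares global val and sets it to 99.
Step 3: After f(), global val = 99. result = 99

The answer is 99.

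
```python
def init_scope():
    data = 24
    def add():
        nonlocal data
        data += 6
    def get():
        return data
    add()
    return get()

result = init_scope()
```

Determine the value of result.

Step 1: data = 24. add() modifies it via nonlocal, get() reads it.
Step 2: add() makes data = 24 + 6 = 30.
Step 3: get() returns 30. result = 30

The answer is 30.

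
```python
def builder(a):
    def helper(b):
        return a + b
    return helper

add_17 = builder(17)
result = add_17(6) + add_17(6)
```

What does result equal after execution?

Step 1: add_17 captures a = 17.
Step 2: add_17(6) = 17 + 6 = 23, called twice.
Step 3: result = 23 + 23 = 46

The answer is 46.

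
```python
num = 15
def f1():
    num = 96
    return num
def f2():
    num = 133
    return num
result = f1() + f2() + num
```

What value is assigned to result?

Step 1: Each function shadows global num with its own local.
Step 2: f1() returns 96, f2() returns 133.
Step 3: Global num = 15 is unchanged. result = 96 + 133 + 15 = 244

The answer is 244.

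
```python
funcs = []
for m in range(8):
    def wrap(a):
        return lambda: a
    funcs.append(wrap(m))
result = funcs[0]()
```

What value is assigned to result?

Step 1: wrap(m) creates a new scope capturing a = m at call time.
Step 2: funcs[0] = wrap(0), so its lambda captures a = 0.
Step 3: result = 0 (closure factory fixes late binding)

The answer is 0.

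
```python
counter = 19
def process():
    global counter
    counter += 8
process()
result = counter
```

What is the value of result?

Step 1: counter = 19 globally.
Step 2: process() modifies global counter: counter += 8 = 27.
Step 3: result = 27

The answer is 27.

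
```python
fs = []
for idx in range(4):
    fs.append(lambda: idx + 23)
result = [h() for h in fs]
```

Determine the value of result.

Step 1: All lambdas capture idx by reference. After the loop, idx = 3.
Step 2: Each call returns 3 + 23 = 26.
Step 3: result = [26, 26, 26, 26]

The answer is [26, 26, 26, 26].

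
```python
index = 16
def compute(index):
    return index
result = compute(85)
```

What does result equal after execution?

Step 1: Global index = 16.
Step 2: compute(85) takes parameter index = 85, which shadows the global.
Step 3: result = 85

The answer is 85.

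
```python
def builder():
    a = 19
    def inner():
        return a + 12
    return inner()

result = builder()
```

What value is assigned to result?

Step 1: builder() defines a = 19.
Step 2: inner() reads a = 19 from enclosing scope, returns 19 + 12 = 31.
Step 3: result = 31

The answer is 31.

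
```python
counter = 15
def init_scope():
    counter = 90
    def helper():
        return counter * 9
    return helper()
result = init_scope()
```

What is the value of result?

Step 1: init_scope() shadows global counter with counter = 90.
Step 2: helper() finds counter = 90 in enclosing scope, computes 90 * 9 = 810.
Step 3: result = 810

The answer is 810.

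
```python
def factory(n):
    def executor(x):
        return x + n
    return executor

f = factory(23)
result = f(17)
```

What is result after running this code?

Step 1: factory(23) creates a closure that captures n = 23.
Step 2: f(17) calls the closure with x = 17, returning 17 + 23 = 40.
Step 3: result = 40

The answer is 40.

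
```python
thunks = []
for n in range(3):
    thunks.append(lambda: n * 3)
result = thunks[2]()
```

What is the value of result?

Step 1: All lambdas reference the same variable n (late binding).
Step 2: After the loop, n = 2. Every lambda returns n * 3.
Step 3: thunks[2]() = 2 * 3 = 6

The answer is 6.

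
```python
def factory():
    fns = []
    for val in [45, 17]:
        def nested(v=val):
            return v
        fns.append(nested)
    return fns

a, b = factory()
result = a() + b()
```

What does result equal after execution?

Step 1: Default argument v=val captures val at each iteration.
Step 2: a() returns 45 (captured at first iteration), b() returns 17 (captured at second).
Step 3: result = 45 + 17 = 62

The answer is 62.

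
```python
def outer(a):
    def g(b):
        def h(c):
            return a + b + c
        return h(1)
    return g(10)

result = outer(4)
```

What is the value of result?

Step 1: a = 4, b = 10, c = 1 across three nested scopes.
Step 2: h() accesses all three via LEGB rule.
Step 3: result = 4 + 10 + 1 = 15

The answer is 15.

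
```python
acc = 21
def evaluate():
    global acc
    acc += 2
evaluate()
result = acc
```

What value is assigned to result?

Step 1: acc = 21 globally.
Step 2: evaluate() modifies global acc: acc += 2 = 23.
Step 3: result = 23

The answer is 23.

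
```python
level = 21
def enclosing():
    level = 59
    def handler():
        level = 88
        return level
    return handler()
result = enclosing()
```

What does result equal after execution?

Step 1: Three scopes define level: global (21), enclosing (59), handler (88).
Step 2: handler() has its own local level = 88, which shadows both enclosing and global.
Step 3: result = 88 (local wins in LEGB)

The answer is 88.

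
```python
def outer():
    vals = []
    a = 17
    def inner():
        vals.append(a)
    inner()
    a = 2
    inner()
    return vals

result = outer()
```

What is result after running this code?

Step 1: a = 17. inner() appends current a to vals.
Step 2: First inner(): appends 17. Then a = 2.
Step 3: Second inner(): appends 2 (closure sees updated a). result = [17, 2]

The answer is [17, 2].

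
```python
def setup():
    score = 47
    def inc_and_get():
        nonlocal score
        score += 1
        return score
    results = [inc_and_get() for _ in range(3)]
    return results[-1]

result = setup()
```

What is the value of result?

Step 1: score = 47.
Step 2: Three calls to inc_and_get(), each adding 1.
Step 3: Last value = 47 + 1 * 3 = 50

The answer is 50.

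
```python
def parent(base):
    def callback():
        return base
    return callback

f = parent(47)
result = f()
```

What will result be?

Step 1: parent(47) creates closure capturing base = 47.
Step 2: f() returns the captured base = 47.
Step 3: result = 47

The answer is 47.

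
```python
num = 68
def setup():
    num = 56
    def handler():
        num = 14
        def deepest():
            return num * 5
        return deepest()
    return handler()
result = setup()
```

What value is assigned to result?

Step 1: deepest() looks up num through LEGB: not local, finds num = 14 in enclosing handler().
Step 2: Returns 14 * 5 = 70.
Step 3: result = 70

The answer is 70.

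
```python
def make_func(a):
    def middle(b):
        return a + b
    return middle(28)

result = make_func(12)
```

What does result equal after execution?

Step 1: make_func(12) passes a = 12.
Step 2: middle(28) has b = 28, reads a = 12 from enclosing.
Step 3: result = 12 + 28 = 40

The answer is 40.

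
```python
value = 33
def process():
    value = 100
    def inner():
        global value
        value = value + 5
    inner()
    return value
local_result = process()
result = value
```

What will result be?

Step 1: Global value = 33. process() creates local value = 100.
Step 2: inner() declares global value and adds 5: global value = 33 + 5 = 38.
Step 3: process() returns its local value = 100 (unaffected by inner).
Step 4: result = global value = 38

The answer is 38.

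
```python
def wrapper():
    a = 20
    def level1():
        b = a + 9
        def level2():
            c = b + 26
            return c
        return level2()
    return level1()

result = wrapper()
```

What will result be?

Step 1: a = 20. b = a + 9 = 29.
Step 2: c = b + 26 = 29 + 26 = 55.
Step 3: result = 55

The answer is 55.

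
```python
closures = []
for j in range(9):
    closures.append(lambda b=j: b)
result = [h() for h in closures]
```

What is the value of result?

Step 1: Default arg b=j captures j at each iteration.
Step 2: Each lambda has its own default: 0, 1, ..., 8.
Step 3: result = [0, 1, 2, 3, 4, 5, 6, 7, 8]

The answer is [0, 1, 2, 3, 4, 5, 6, 7, 8].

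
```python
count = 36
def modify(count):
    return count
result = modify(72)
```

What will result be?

Step 1: Global count = 36.
Step 2: modify(72) takes parameter count = 72, which shadows the global.
Step 3: result = 72

The answer is 72.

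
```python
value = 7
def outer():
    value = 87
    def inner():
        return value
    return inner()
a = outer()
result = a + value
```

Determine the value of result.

Step 1: outer() has local value = 87. inner() reads from enclosing.
Step 2: outer() returns 87. Global value = 7 unchanged.
Step 3: result = 87 + 7 = 94

The answer is 94.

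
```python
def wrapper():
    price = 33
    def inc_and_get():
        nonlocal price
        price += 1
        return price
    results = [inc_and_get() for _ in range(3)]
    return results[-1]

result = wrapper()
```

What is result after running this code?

Step 1: price = 33.
Step 2: Three calls to inc_and_get(), each adding 1.
Step 3: Last value = 33 + 1 * 3 = 36

The answer is 36.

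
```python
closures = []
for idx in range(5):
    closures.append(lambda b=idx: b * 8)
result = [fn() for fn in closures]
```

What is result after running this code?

Step 1: Default arg b=idx captures idx at each iteration.
Step 2: closures[k] has b defaulting to k, returns k * 8.
Step 3: result = [0, 8, 16, 24, 32]

The answer is [0, 8, 16, 24, 32].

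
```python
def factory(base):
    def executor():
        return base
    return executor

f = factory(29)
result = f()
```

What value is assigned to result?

Step 1: factory(29) creates closure capturing base = 29.
Step 2: f() returns the captured base = 29.
Step 3: result = 29

The answer is 29.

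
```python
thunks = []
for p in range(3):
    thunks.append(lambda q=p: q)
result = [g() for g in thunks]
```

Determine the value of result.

Step 1: Default arg q=p captures p at each iteration.
Step 2: Each lambda has its own default: 0, 1, ..., 2.
Step 3: result = [0, 1, 2]

The answer is [0, 1, 2].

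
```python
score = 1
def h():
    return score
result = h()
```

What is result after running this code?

Step 1: score = 1 is defined in the global scope.
Step 2: h() looks up score. No local score exists, so Python checks the global scope via LEGB rule and finds score = 1.
Step 3: result = 1

The answer is 1.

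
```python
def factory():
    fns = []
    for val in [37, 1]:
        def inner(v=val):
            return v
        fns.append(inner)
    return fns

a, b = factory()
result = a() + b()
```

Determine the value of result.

Step 1: Default argument v=val captures val at each iteration.
Step 2: a() returns 37 (captured at first iteration), b() returns 1 (captured at second).
Step 3: result = 37 + 1 = 38

The answer is 38.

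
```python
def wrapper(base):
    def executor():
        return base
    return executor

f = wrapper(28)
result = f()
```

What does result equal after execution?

Step 1: wrapper(28) creates closure capturing base = 28.
Step 2: f() returns the captured base = 28.
Step 3: result = 28

The answer is 28.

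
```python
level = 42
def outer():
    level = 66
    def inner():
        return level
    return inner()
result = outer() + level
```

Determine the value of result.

Step 1: Global level = 42. outer() shadows with level = 66.
Step 2: inner() returns enclosing level = 66. outer() = 66.
Step 3: result = 66 + global level (42) = 108

The answer is 108.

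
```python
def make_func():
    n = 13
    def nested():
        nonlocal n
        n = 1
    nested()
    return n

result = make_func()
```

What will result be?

Step 1: make_func() sets n = 13.
Step 2: nested() uses nonlocal to reassign n = 1.
Step 3: result = 1

The answer is 1.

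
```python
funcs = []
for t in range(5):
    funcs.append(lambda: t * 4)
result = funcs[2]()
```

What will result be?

Step 1: All lambdas reference the same variable t (late binding).
Step 2: After the loop, t = 4. Every lambda returns t * 4.
Step 3: funcs[2]() = 4 * 4 = 16

The answer is 16.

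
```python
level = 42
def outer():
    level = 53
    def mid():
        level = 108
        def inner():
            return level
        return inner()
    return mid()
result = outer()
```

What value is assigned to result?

Step 1: Three levels of shadowing: global 42, outer 53, mid 108.
Step 2: inner() finds level = 108 in enclosing mid() scope.
Step 3: result = 108

The answer is 108.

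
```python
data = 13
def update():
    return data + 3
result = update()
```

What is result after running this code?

Step 1: data = 13 is defined globally.
Step 2: update() looks up data from global scope = 13, then computes 13 + 3 = 16.
Step 3: result = 16

The answer is 16.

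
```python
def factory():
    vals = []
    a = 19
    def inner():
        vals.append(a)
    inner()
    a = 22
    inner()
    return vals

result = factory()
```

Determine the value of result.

Step 1: a = 19. inner() appends current a to vals.
Step 2: First inner(): appends 19. Then a = 22.
Step 3: Second inner(): appends 22 (closure sees updated a). result = [19, 22]

The answer is [19, 22].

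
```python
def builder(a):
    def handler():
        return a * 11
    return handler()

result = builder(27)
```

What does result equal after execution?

Step 1: builder(27) binds parameter a = 27.
Step 2: handler() accesses a = 27 from enclosing scope.
Step 3: result = 27 * 11 = 297

The answer is 297.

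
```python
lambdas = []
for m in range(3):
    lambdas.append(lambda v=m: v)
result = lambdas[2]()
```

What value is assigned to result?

Step 1: Default argument v=m captures m's value at each iteration.
Step 2: lambdas[2] captured v = 2 when m was 2.
Step 3: result = 2

The answer is 2.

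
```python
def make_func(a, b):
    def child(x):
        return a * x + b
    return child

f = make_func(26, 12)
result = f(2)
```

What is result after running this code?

Step 1: make_func(26, 12) captures a = 26, b = 12.
Step 2: f(2) computes 26 * 2 + 12 = 64.
Step 3: result = 64

The answer is 64.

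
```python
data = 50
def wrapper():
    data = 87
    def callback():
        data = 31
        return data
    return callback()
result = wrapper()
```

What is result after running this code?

Step 1: Three scopes define data: global (50), wrapper (87), callback (31).
Step 2: callback() has its own local data = 31, which shadows both enclosing and global.
Step 3: result = 31 (local wins in LEGB)

The answer is 31.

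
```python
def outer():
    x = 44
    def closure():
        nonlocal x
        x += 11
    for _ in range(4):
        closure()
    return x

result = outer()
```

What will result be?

Step 1: x = 44.
Step 2: closure() is called 4 times in a loop, each adding 11 via nonlocal.
Step 3: x = 44 + 11 * 4 = 88

The answer is 88.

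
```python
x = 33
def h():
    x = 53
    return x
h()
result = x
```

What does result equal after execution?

Step 1: x = 33 globally.
Step 2: h() creates a LOCAL x = 53 (no global keyword!).
Step 3: The global x is unchanged. result = 33

The answer is 33.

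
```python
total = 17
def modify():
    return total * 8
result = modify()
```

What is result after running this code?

Step 1: total = 17 is defined globally.
Step 2: modify() looks up total from global scope = 17, then computes 17 * 8 = 136.
Step 3: result = 136

The answer is 136.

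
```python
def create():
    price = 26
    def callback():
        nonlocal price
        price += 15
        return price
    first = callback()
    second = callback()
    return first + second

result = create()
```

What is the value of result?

Step 1: price starts at 26.
Step 2: First call: price = 26 + 15 = 41, returns 41.
Step 3: Second call: price = 41 + 15 = 56, returns 56.
Step 4: result = 41 + 56 = 97

The answer is 97.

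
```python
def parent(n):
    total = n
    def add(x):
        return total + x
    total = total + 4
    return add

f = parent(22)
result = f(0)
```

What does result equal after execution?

Step 1: parent(22) sets total = 22, then total = 22 + 4 = 26.
Step 2: Closures capture by reference, so add sees total = 26.
Step 3: f(0) returns 26 + 0 = 26

The answer is 26.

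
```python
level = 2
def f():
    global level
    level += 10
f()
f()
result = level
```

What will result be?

Step 1: level = 2.
Step 2: First f(): level = 2 + 10 = 12.
Step 3: Second f(): level = 12 + 10 = 22. result = 22

The answer is 22.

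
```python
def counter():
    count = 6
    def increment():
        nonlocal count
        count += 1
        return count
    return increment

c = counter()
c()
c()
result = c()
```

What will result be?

Step 1: counter() creates closure with count = 6.
Step 2: Each c() call increments count via nonlocal. After 3 calls: 6 + 3 = 9.
Step 3: result = 9

The answer is 9.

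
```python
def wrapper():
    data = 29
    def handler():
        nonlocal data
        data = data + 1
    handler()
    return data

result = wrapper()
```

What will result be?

Step 1: wrapper() sets data = 29.
Step 2: handler() uses nonlocal to modify data in wrapper's scope: data = 29 + 1 = 30.
Step 3: wrapper() returns the modified data = 30

The answer is 30.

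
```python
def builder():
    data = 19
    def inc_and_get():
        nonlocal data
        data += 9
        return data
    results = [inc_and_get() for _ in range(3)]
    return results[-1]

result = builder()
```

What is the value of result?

Step 1: data = 19.
Step 2: Three calls to inc_and_get(), each adding 9.
Step 3: Last value = 19 + 9 * 3 = 46

The answer is 46.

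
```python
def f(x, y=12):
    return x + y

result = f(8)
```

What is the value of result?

Step 1: f(8) uses default y = 12.
Step 2: Returns 8 + 12 = 20.
Step 3: result = 20

The answer is 20.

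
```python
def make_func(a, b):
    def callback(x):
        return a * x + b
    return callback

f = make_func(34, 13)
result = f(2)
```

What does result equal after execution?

Step 1: make_func(34, 13) captures a = 34, b = 13.
Step 2: f(2) computes 34 * 2 + 13 = 81.
Step 3: result = 81

The answer is 81.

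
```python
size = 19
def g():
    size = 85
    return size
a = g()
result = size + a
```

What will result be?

Step 1: Global size = 19. g() returns local size = 85.
Step 2: a = 85. Global size still = 19.
Step 3: result = 19 + 85 = 104

The answer is 104.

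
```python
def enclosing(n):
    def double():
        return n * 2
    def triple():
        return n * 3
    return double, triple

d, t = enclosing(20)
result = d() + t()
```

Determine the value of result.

Step 1: Both closures capture the same n = 20.
Step 2: d() = 20 * 2 = 40, t() = 20 * 3 = 60.
Step 3: result = 40 + 60 = 100

The answer is 100.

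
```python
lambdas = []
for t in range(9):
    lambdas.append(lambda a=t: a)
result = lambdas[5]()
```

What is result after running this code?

Step 1: Default argument a=t captures t's value at each iteration.
Step 2: lambdas[5] captured a = 5 when t was 5.
Step 3: result = 5

The answer is 5.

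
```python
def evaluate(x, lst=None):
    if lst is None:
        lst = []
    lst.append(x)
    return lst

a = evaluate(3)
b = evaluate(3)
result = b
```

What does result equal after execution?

Step 1: None default with guard creates a NEW list each call.
Step 2: a = [3] (fresh list). b = [3] (another fresh list).
Step 3: result = [3] (this is the fix for mutable default)

The answer is [3].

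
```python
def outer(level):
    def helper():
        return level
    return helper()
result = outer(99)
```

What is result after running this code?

Step 1: outer(99) binds parameter level = 99.
Step 2: helper() looks up level in enclosing scope and finds the parameter level = 99.
Step 3: result = 99

The answer is 99.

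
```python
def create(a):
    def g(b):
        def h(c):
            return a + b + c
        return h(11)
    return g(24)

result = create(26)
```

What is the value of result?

Step 1: a = 26, b = 24, c = 11 across three nested scopes.
Step 2: h() accesses all three via LEGB rule.
Step 3: result = 26 + 24 + 11 = 61

The answer is 61.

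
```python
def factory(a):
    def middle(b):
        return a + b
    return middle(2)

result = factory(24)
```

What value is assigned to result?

Step 1: factory(24) passes a = 24.
Step 2: middle(2) has b = 2, reads a = 24 from enclosing.
Step 3: result = 24 + 2 = 26

The answer is 26.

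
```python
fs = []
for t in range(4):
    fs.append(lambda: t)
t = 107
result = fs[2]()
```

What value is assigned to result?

Step 1: Lambdas capture the variable t by reference, not by value.
Step 2: After the loop, t is reassigned to 107.
Step 3: fs[2]() looks up the current t = 107. result = 107

The answer is 107.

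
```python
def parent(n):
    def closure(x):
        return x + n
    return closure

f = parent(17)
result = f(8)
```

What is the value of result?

Step 1: parent(17) creates a closure that captures n = 17.
Step 2: f(8) calls the closure with x = 8, returning 8 + 17 = 25.
Step 3: result = 25

The answer is 25.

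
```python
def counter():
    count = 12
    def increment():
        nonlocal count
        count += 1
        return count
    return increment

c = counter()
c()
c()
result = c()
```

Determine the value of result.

Step 1: counter() creates closure with count = 12.
Step 2: Each c() call increments count via nonlocal. After 3 calls: 12 + 3 = 15.
Step 3: result = 15

The answer is 15.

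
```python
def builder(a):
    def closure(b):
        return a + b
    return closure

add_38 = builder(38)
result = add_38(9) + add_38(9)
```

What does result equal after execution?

Step 1: add_38 captures a = 38.
Step 2: add_38(9) = 38 + 9 = 47, called twice.
Step 3: result = 47 + 47 = 94

The answer is 94.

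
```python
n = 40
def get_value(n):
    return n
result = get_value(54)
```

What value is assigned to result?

Step 1: Global n = 40.
Step 2: get_value(54) takes parameter n = 54, which shadows the global.
Step 3: result = 54

The answer is 54.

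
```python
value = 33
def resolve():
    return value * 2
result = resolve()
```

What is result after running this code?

Step 1: value = 33 is defined globally.
Step 2: resolve() looks up value from global scope = 33, then computes 33 * 2 = 66.
Step 3: result = 66

The answer is 66.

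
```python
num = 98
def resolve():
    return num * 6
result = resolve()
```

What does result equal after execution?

Step 1: num = 98 is defined globally.
Step 2: resolve() looks up num from global scope = 98, then computes 98 * 6 = 588.
Step 3: result = 588

The answer is 588.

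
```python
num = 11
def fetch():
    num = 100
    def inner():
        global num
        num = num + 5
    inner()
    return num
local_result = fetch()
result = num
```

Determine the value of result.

Step 1: Global num = 11. fetch() creates local num = 100.
Step 2: inner() declares global num and adds 5: global num = 11 + 5 = 16.
Step 3: fetch() returns its local num = 100 (unaffected by inner).
Step 4: result = global num = 16

The answer is 16.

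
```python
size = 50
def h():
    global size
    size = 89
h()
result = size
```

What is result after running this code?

Step 1: size = 50 globally.
Step 2: h() declares global size and sets it to 89.
Step 3: After h(), global size = 89. result = 89

The answer is 89.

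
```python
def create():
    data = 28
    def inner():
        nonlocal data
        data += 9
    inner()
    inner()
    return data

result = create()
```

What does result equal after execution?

Step 1: data starts at 28.
Step 2: inner() is called 2 times, each adding 9.
Step 3: data = 28 + 9 * 2 = 46

The answer is 46.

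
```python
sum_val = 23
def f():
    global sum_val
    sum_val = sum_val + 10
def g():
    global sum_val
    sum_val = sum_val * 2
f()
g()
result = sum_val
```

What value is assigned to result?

Step 1: sum_val = 23.
Step 2: f() adds 10: sum_val = 23 + 10 = 33.
Step 3: g() doubles: sum_val = 33 * 2 = 66.
Step 4: result = 66

The answer is 66.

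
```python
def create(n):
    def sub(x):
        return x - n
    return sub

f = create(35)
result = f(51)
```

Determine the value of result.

Step 1: create(35) creates a closure capturing n = 35.
Step 2: f(51) computes 51 - 35 = 16.
Step 3: result = 16

The answer is 16.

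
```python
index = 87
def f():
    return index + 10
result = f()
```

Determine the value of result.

Step 1: index = 87 is defined globally.
Step 2: f() looks up index from global scope = 87, then computes 87 + 10 = 97.
Step 3: result = 97

The answer is 97.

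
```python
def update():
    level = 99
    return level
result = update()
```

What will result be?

Step 1: update() defines level = 99 in its local scope.
Step 2: return level finds the local variable level = 99.
Step 3: result = 99

The answer is 99.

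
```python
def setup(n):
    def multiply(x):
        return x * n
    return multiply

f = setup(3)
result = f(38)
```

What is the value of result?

Step 1: setup(3) returns multiply closure with n = 3.
Step 2: f(38) computes 38 * 3 = 114.
Step 3: result = 114

The answer is 114.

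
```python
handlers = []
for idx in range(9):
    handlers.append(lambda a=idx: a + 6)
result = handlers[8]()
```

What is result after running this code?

Step 1: Default argument a=idx captures idx's value at definition time.
Step 2: handlers[8] was defined when idx = 8, so a defaults to 8.
Step 3: result = 8 + 6 = 14 (default arg fixes the late binding issue)

The answer is 14.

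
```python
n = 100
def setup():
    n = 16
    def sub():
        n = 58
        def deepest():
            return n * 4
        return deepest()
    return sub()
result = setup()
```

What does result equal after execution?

Step 1: deepest() looks up n through LEGB: not local, finds n = 58 in enclosing sub().
Step 2: Returns 58 * 4 = 232.
Step 3: result = 232

The answer is 232.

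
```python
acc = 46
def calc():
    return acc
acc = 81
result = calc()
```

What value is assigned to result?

Step 1: acc is first set to 46, then reassigned to 81.
Step 2: calc() is called after the reassignment, so it looks up the current global acc = 81.
Step 3: result = 81

The answer is 81.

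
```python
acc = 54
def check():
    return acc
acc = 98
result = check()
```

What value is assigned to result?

Step 1: acc is first set to 54, then reassigned to 98.
Step 2: check() is called after the reassignment, so it looks up the current global acc = 98.
Step 3: result = 98

The answer is 98.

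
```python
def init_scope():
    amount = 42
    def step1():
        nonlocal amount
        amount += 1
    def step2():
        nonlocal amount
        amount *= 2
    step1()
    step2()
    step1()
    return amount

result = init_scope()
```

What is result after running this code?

Step 1: amount = 42.
Step 2: step1(): amount = 42 + 1 = 43.
Step 3: step2(): amount = 43 * 2 = 86.
Step 4: step1(): amount = 86 + 1 = 87. result = 87

The answer is 87.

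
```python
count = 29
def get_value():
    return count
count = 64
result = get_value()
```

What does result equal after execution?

Step 1: count is first set to 29, then reassigned to 64.
Step 2: get_value() is called after the reassignment, so it looks up the current global count = 64.
Step 3: result = 64

The answer is 64.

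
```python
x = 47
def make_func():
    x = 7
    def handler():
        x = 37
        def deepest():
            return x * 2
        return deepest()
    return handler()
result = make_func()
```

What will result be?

Step 1: deepest() looks up x through LEGB: not local, finds x = 37 in enclosing handler().
Step 2: Returns 37 * 2 = 74.
Step 3: result = 74

The answer is 74.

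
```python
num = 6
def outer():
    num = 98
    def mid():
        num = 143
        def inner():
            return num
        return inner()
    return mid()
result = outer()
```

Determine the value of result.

Step 1: Three levels of shadowing: global 6, outer 98, mid 143.
Step 2: inner() finds num = 143 in enclosing mid() scope.
Step 3: result = 143

The answer is 143.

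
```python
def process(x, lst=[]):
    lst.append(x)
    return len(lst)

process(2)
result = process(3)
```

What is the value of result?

Step 1: Mutable default list persists between calls.
Step 2: First call: lst = [2], len = 1. Second call: lst = [2, 3], len = 2.
Step 3: result = 2

The answer is 2.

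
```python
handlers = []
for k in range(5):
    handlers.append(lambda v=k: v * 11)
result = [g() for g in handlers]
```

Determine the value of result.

Step 1: Default arg v=k captures k at each iteration.
Step 2: handlers[k] has v defaulting to k, returns k * 11.
Step 3: result = [0, 11, 22, 33, 44]

The answer is [0, 11, 22, 33, 44].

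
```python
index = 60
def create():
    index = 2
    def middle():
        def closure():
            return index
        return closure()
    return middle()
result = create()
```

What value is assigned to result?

Step 1: create() defines index = 2. middle() and closure() have no local index.
Step 2: closure() checks local (none), enclosing middle() (none), enclosing create() and finds index = 2.
Step 3: result = 2

The answer is 2.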